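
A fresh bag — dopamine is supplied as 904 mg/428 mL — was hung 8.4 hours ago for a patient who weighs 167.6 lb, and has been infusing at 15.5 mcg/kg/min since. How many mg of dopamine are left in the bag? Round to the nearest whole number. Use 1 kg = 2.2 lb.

Weight = 167.6 lb ÷ 2.2 lb/kg = 76.18182 kg
Dose = 15.5 mcg/kg/min × 76.18182 kg = 1180.818 mcg/min
1180.818 mcg/min × 60 min/hr = 70849.09 mcg/hr
Concentration = 904 mg ÷ 428 mL = 2.11215 mg/mL = 2112.15 mcg/mL
Rate = 70849.09 mcg/hr ÷ 2112.15 mcg/mL = 33.5436 mL/hr
Volume infused = 33.5436 mL/hr × 8.4 hr = 281.7662 mL
Volume remaining = 428 − 281.7662 = 146.2338 mL
Drug remaining = 146.2338 mL × 2112.15 mcg/mL = 308867.6 mcg = 308.8676 mg

309 mg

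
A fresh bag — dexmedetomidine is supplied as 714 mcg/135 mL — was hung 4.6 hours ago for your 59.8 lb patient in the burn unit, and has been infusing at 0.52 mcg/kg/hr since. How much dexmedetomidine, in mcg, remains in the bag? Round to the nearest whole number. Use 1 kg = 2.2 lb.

Weight = 59.8 lb ÷ 2.2 lb/kg = 27.18182 kg
Dose = 0.52 mcg/kg/hr × 27.18182 kg = 14.13455 mcg/hr
Concentration = 714 mcg ÷ 135 mL = 5.288889 mcg/mL
Rate = 14.13455 mcg/hr ÷ 5.288889 mcg/mL = 2.672498 mL/hr
Volume infused = 2.672498 mL/hr × 4.6 hr = 12.29349 mL
Volume remaining = 135 − 12.29349 = 122.7065 mL
Drug remaining = 122.7065 mL × 5.288889 mcg/mL = 648.9811 mcg

649 mcg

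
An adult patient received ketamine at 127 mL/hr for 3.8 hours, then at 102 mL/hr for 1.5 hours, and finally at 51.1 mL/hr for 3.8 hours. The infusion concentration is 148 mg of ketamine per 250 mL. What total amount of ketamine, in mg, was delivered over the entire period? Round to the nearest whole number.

Concentration = 148 mg ÷ 250 mL = 0.592 mg/mL
Stage 1: 127 mL/hr × 3.8 hr = 482.6 mL → 482.6 mL × 0.592 mg/mL = 285.6992 mg
Stage 2: 102 mL/hr × 1.5 hr = 153 mL → 153 mL × 0.592 mg/mL = 90.576 mg
Stage 3: 51.1 mL/hr × 3.8 hr = 194.18 mL → 194.18 mL × 0.592 mg/mL = 114.9546 mg
Total = 285.6992 + 90.576 + 114.9546 = 491.2298 mg

491 mg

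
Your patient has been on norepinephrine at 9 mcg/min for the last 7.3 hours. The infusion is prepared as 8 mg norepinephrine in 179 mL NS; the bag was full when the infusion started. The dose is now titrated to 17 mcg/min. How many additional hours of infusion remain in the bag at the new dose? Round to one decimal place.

4.0 hours

Initial rate:
9 mcg/min × 60 min/hr = 540 mcg/hr
Concentration = 8 mg ÷ 179 mL = 0.04469274 mg/mL = 44.69274 mcg/mL
Rate = 540 mcg/hr ÷ 44.69274 mcg/mL = 12.0825 mL/hr
Volume infused so far = 12.0825 mL/hr × 7.3 hr = 88.20225 mL
Volume remaining = 179 − 88.20225 = 90.79775 mL
New rate:
17 mcg/min × 60 min/hr = 1020 mcg/hr
Rate = 1020 mcg/hr ÷ 44.69274 mcg/mL = 22.8225 mL/hr
Time remaining = 90.79775 mL ÷ 22.8225 mL/hr = 3.978431 hr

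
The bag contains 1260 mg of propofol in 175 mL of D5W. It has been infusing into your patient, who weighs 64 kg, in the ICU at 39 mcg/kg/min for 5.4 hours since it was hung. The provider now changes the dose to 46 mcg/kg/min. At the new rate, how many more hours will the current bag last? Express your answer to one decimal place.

2.6 hours

Initial rate:
Dose = 39 mcg/kg/min × 64 kg = 2496 mcg/min
2496 mcg/min × 60 min/hr = 149760 mcg/hr
Concentration = 1260 mg ÷ 175 mL = 7.2 mg/mL = 7200 mcg/mL
Rate = 149760 mcg/hr ÷ 7200 mcg/mL = 20.8 mL/hr
Volume infused so far = 20.8 mL/hr × 5.4 hr = 112.32 mL
Volume remaining = 175 − 112.32 = 62.68 mL
New rate:
Dose = 46 mcg/kg/min × 64 kg = 2944 mcg/min
2944 mcg/min × 60 min/hr = 176640 mcg/hr
Rate = 176640 mcg/hr ÷ 7200 mcg/mL = 24.53333 mL/hr
Time remaining = 62.68 mL ÷ 24.53333 mL/hr = 2.554891 hr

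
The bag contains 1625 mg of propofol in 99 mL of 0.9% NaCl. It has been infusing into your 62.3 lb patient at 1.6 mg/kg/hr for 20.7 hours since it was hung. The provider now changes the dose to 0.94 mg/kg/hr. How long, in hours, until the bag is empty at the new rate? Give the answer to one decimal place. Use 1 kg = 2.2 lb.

25.8 hours

Initial rate:
Weight = 62.3 lb ÷ 2.2 lb/kg = 28.31818 kg
Dose = 1.6 mg/kg/hr × 28.31818 kg = 45.30909 mg/hr
Concentration = 1625 mg ÷ 99 mL = 16.41414 mg/mL
Rate = 45.30909 mg/hr ÷ 16.41414 mg/mL = 2.760369 mL/hr
Volume infused so far = 2.760369 mL/hr × 20.7 hr = 57.13964 mL
Volume remaining = 99 − 57.13964 = 41.86036 mL
New rate:
Dose = 0.94 mg/kg/hr × 28.31818 kg = 26.61909 mg/hr
Rate = 26.61909 mg/hr ÷ 16.41414 mg/mL = 1.621717 mL/hr
Time remaining = 41.86036 mL ÷ 1.621717 mL/hr = 25.81237 hr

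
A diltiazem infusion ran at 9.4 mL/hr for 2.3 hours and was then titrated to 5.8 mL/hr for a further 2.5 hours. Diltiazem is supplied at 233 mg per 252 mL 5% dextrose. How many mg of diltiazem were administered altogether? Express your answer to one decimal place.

Concentration = 233 mg ÷ 252 mL = 0.9246032 mg/mL
Stage 1: 9.4 mL/hr × 2.3 hr = 21.62 mL → 21.62 mL × 0.9246032 mg/mL = 19.98992 mg
Stage 2: 5.8 mL/hr × 2.5 hr = 14.5 mL → 14.5 mL × 0.9246032 mg/mL = 13.40675 mg
Total = 19.98992 + 13.40675 = 33.39667 mg

33.4 mg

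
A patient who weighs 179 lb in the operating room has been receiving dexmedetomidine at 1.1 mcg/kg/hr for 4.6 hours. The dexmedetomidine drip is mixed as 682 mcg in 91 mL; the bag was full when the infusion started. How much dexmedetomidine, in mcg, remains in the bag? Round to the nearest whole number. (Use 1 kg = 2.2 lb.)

Weight = 179 lb ÷ 2.2 lb/kg = 81.36364 kg
Dose = 1.1 mcg/kg/hr × 81.36364 kg = 89.5 mcg/hr
Concentration = 682 mcg ÷ 91 mL = 7.494505 mcg/mL
Rate = 89.5 mcg/hr ÷ 7.494505 mcg/mL = 11.94208 mL/hr
Volume infused = 11.94208 mL/hr × 4.6 hr = 54.93358 mL
Volume remaining = 91 − 54.93358 = 36.06642 mL
Drug remaining = 36.06642 mL × 7.494505 mcg/mL = 270.3 mcg

270 mcg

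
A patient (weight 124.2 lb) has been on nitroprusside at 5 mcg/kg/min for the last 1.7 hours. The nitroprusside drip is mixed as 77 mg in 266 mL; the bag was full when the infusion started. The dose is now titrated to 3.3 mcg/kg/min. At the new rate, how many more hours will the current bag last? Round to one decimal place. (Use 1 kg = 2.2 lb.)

4.3 hours

Initial rate:
Weight = 124.2 lb ÷ 2.2 lb/kg = 56.45455 kg
Dose = 5 mcg/kg/min × 56.45455 kg = 282.2727 mcg/min
282.2727 mcg/min × 60 min/hr = 16936.36 mcg/hr
Concentration = 77 mg ÷ 266 mL = 0.2894737 mg/mL = 289.4737 mcg/mL
Rate = 16936.36 mcg/hr ÷ 289.4737 mcg/mL = 58.50744 mL/hr
Volume infused so far = 58.50744 mL/hr × 1.7 hr = 99.46264 mL
Volume remaining = 266 − 99.46264 = 166.5374 mL
New rate:
Dose = 3.3 mcg/kg/min × 56.45455 kg = 186.3 mcg/min
186.3 mcg/min × 60 min/hr = 11178 mcg/hr
Rate = 11178 mcg/hr ÷ 289.4737 mcg/mL = 38.61491 mL/hr
Time remaining = 166.5374 mL ÷ 38.61491 mL/hr = 4.312773 hr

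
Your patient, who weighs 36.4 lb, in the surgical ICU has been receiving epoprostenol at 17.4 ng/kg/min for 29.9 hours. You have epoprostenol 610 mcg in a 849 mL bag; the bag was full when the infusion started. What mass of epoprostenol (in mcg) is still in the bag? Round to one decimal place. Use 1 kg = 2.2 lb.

Weight = 36.4 lb ÷ 2.2 lb/kg = 16.54545 kg
Dose = 17.4 ng/kg/min × 16.54545 kg = 287.8909 ng/min
287.8909 ng/min × 60 min/hr = 17273.45 ng/hr
Concentration = 610 mcg ÷ 849 mL = 0.7184923 mcg/mL = 718.4923 ng/mL
Rate = 17273.45 ng/hr ÷ 718.4923 ng/mL = 24.04125 mL/hr
Volume infused = 24.04125 mL/hr × 29.9 hr = 718.8334 mL
Volume remaining = 849 − 718.8334 = 130.1666 mL
Drug remaining = 130.1666 mL × 718.4923 ng/mL = 93523.71 ng = 93.52371 mcg

93.5 mcg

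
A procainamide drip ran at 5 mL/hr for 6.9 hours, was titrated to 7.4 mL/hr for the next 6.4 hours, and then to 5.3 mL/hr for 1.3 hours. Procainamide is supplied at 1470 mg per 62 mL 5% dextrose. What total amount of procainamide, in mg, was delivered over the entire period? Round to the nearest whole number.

2104 mg

Concentration = 1470 mg ÷ 62 mL = 23.70968 mg/mL
Stage 1: 5 mL/hr × 6.9 hr = 34.5 mL → 34.5 mL × 23.70968 mg/mL = 817.9839 mg
Stage 2: 7.4 mL/hr × 6.4 hr = 47.36 mL → 47.36 mL × 23.70968 mg/mL = 1122.89 mg
Stage 3: 5.3 mL/hr × 1.3 hr = 6.89 mL → 6.89 mL × 23.70968 mg/mL = 163.3597 mg
Total = 817.9839 + 1122.89 + 163.3597 = 2104.234 mg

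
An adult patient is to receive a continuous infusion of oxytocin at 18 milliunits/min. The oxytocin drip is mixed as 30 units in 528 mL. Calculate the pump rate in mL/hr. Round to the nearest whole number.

19 mL/hr

18 milliunits/min × 60 min/hr = 1080 milliunits/hr
Concentration = 30 units ÷ 528 mL = 0.05681818 units/mL = 56.81818 milliunits/mL
Rate = 1080 milliunits/hr ÷ 56.81818 milliunits/mL = 19.008 mL/hr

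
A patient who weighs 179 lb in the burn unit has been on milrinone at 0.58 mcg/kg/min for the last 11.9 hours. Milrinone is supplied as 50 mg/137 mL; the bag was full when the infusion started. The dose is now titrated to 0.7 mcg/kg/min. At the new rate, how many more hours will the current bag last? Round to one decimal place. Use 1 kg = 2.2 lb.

Initial rate:
Weight = 179 lb ÷ 2.2 lb/kg = 81.36364 kg
Dose = 0.58 mcg/kg/min × 81.36364 kg = 47.19091 mcg/min
47.19091 mcg/min × 60 min/hr = 2831.455 mcg/hr
Concentration = 50 mg ÷ 137 mL = 0.3649635 mg/mL = 364.9635 mcg/mL
Rate = 2831.455 mcg/hr ÷ 364.9635 mcg/mL = 7.758185 mL/hr
Volume infused so far = 7.758185 mL/hr × 11.9 hr = 92.32241 mL
Volume remaining = 137 − 92.32241 = 44.67759 mL
New rate:
Dose = 0.7 mcg/kg/min × 81.36364 kg = 56.95455 mcg/min
56.95455 mcg/min × 60 min/hr = 3417.273 mcg/hr
Rate = 3417.273 mcg/hr ÷ 364.9635 mcg/mL = 9.363327 mL/hr
Time remaining = 44.67759 mL ÷ 9.363327 mL/hr = 4.771551 hr

4.8 hours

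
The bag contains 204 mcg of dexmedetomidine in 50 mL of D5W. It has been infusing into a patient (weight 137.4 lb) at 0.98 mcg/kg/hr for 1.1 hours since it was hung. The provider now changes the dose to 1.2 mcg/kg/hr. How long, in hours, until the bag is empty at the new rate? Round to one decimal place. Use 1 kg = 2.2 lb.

Initial rate:
Weight = 137.4 lb ÷ 2.2 lb/kg = 62.45455 kg
Dose = 0.98 mcg/kg/hr × 62.45455 kg = 61.20545 mcg/hr
Concentration = 204 mcg ÷ 50 mL = 4.08 mcg/mL
Rate = 61.20545 mcg/hr ÷ 4.08 mcg/mL = 15.00134 mL/hr
Volume infused so far = 15.00134 mL/hr × 1.1 hr = 16.50147 mL
Volume remaining = 50 − 16.50147 = 33.49853 mL
New rate:
Dose = 1.2 mcg/kg/hr × 62.45455 kg = 74.94545 mcg/hr
Rate = 74.94545 mcg/hr ÷ 4.08 mcg/mL = 18.36898 mL/hr
Time remaining = 33.49853 mL ÷ 18.36898 mL/hr = 1.823646 hr

1.8 hours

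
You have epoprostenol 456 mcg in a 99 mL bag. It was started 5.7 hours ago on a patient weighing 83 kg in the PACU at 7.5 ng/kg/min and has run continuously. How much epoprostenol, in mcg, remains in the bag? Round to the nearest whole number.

Dose = 7.5 ng/kg/min × 83 kg = 622.5 ng/min
622.5 ng/min × 60 min/hr = 37350 ng/hr
Concentration = 456 mcg ÷ 99 mL = 4.606061 mcg/mL = 4606.061 ng/mL
Rate = 37350 ng/hr ÷ 4606.061 ng/mL = 8.108882 mL/hr
Volume infused = 8.108882 mL/hr × 5.7 hr = 46.22063 mL
Volume remaining = 99 − 46.22063 = 52.77937 mL
Drug remaining = 52.77937 mL × 4606.061 ng/mL = 243105 ng = 243.105 mcg

243 mcg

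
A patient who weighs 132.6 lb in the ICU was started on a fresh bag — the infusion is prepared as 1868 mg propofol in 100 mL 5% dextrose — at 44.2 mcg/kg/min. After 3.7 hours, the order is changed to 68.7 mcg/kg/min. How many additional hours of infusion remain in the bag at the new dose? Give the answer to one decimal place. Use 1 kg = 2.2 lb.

5.1 hours

Initial rate:
Weight = 132.6 lb ÷ 2.2 lb/kg = 60.27273 kg
Dose = 44.2 mcg/kg/min × 60.27273 kg = 2664.055 mcg/min
2664.055 mcg/min × 60 min/hr = 159843.3 mcg/hr
Concentration = 1868 mg ÷ 100 mL = 18.68 mg/mL = 18680 mcg/mL
Rate = 159843.3 mcg/hr ÷ 18680 mcg/mL = 8.55692 mL/hr
Volume infused so far = 8.55692 mL/hr × 3.7 hr = 31.66061 mL
Volume remaining = 100 − 31.66061 = 68.33939 mL
New rate:
Dose = 68.7 mcg/kg/min × 60.27273 kg = 4140.736 mcg/min
4140.736 mcg/min × 60 min/hr = 248444.2 mcg/hr
Rate = 248444.2 mcg/hr ÷ 18680 mcg/mL = 13.30001 mL/hr
Time remaining = 68.33939 mL ÷ 13.30001 mL/hr = 5.138297 hr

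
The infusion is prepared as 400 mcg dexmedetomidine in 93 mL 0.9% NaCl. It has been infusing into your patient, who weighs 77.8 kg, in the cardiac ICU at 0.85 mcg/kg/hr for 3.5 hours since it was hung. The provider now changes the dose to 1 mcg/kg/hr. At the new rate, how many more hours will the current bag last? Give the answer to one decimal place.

Initial rate:
Dose = 0.85 mcg/kg/hr × 77.8 kg = 66.13 mcg/hr
Concentration = 400 mcg ÷ 93 mL = 4.301075 mcg/mL
Rate = 66.13 mcg/hr ÷ 4.301075 mcg/mL = 15.37523 mL/hr
Volume infused so far = 15.37523 mL/hr × 3.5 hr = 53.81329 mL
Volume remaining = 93 − 53.81329 = 39.18671 mL
New rate:
Dose = 1 mcg/kg/hr × 77.8 kg = 77.8 mcg/hr
Rate = 77.8 mcg/hr ÷ 4.301075 mcg/mL = 18.0885 mL/hr
Time remaining = 39.18671 mL ÷ 18.0885 mL/hr = 2.166388 hr

2.2 hours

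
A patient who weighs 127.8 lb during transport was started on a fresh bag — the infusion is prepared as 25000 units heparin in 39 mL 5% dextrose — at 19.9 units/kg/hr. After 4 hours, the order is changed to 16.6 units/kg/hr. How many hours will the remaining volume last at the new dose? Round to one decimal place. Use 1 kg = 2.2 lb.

21.1 hours

Initial rate:
Weight = 127.8 lb ÷ 2.2 lb/kg = 58.09091 kg
Dose = 19.9 units/kg/hr × 58.09091 kg = 1156.009 units/hr
Concentration = 25000 units ÷ 39 mL = 641.0256 units/mL
Rate = 1156.009 units/hr ÷ 641.0256 units/mL = 1.803374 mL/hr
Volume infused so far = 1.803374 mL/hr × 4 hr = 7.213497 mL
Volume remaining = 39 − 7.213497 = 31.7865 mL
New rate:
Dose = 16.6 units/kg/hr × 58.09091 kg = 964.3091 units/hr
Rate = 964.3091 units/hr ÷ 641.0256 units/mL = 1.504322 mL/hr
Time remaining = 31.7865 mL ÷ 1.504322 mL/hr = 21.13012 hr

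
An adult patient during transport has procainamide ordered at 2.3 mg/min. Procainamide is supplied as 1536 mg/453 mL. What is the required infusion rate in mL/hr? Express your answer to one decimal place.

40.7 mL/hr

2.3 mg/min × 60 min/hr = 138 mg/hr
Concentration = 1536 mg ÷ 453 mL = 3.390728 mg/mL
Rate = 138 mg/hr ÷ 3.390728 mg/mL = 40.69922 mL/hr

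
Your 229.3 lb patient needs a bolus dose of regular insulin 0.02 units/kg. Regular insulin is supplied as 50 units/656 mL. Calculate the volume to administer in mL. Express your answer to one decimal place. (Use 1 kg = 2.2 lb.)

Weight = 229.3 lb ÷ 2.2 lb/kg = 104.2273 kg
Dose = 0.02 units/kg × 104.2273 kg = 2.084545 units
Concentration = 50 units ÷ 656 mL = 0.07621951 units/mL
Volume = 2.084545 units ÷ 0.07621951 units/mL = 27.34924 mL

27.3 mL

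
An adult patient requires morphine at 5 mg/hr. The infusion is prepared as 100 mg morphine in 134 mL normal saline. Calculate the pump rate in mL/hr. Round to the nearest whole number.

7 mL/hr

Concentration = 100 mg ÷ 134 mL = 0.7462687 mg/mL
Rate = 5 mg/hr ÷ 0.7462687 mg/mL = 6.7 mL/hr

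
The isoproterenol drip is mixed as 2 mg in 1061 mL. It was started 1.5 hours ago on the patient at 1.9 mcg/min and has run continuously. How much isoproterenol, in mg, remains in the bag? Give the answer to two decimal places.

1.9 mcg/min × 60 min/hr = 114 mcg/hr
Concentration = 2 mg ÷ 1061 mL = 0.001885014 mg/mL = 1.885014 mcg/mL
Rate = 114 mcg/hr ÷ 1.885014 mcg/mL = 60.477 mL/hr
Volume infused = 60.477 mL/hr × 1.5 hr = 90.7155 mL
Volume remaining = 1061 − 90.7155 = 970.2845 mL
Drug remaining = 970.2845 mL × 1.885014 mcg/mL = 1829 mcg = 1.829 mg

1.83 mg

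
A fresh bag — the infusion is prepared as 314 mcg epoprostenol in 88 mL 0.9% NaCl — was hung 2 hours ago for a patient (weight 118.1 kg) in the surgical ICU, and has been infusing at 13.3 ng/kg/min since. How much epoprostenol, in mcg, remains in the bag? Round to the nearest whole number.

Dose = 13.3 ng/kg/min × 118.1 kg = 1570.73 ng/min
1570.73 ng/min × 60 min/hr = 94243.8 ng/hr
Concentration = 314 mcg ÷ 88 mL = 3.568182 mcg/mL = 3568.182 ng/mL
Rate = 94243.8 ng/hr ÷ 3568.182 ng/mL = 26.41228 mL/hr
Volume infused = 26.41228 mL/hr × 2 hr = 52.82455 mL
Volume remaining = 88 − 52.82455 = 35.17545 mL
Drug remaining = 35.17545 mL × 3568.182 ng/mL = 125512.4 ng = 125.5124 mcg

126 mcg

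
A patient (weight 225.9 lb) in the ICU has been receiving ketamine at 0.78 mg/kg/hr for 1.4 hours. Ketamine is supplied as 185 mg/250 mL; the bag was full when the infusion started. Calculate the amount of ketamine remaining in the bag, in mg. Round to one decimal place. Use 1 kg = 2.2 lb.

72.9 mg

Weight = 225.9 lb ÷ 2.2 lb/kg = 102.6818 kg
Dose = 0.78 mg/kg/hr × 102.6818 kg = 80.09182 mg/hr
Concentration = 185 mg ÷ 250 mL = 0.74 mg/mL
Rate = 80.09182 mg/hr ÷ 0.74 mg/mL = 108.2322 mL/hr
Volume infused = 108.2322 mL/hr × 1.4 hr = 151.5251 mL
Volume remaining = 250 − 151.5251 = 98.47494 mL
Drug remaining = 98.47494 mL × 0.74 mg/mL = 72.87145 mg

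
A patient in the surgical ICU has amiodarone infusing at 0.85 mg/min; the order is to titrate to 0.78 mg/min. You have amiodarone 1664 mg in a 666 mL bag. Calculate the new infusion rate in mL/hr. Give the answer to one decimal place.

18.7 mL/hr

0.78 mg/min × 60 min/hr = 46.8 mg/hr
Concentration = 1664 mg ÷ 666 mL = 2.498498 mg/mL
Rate = 46.8 mg/hr ÷ 2.498498 mg/mL = 18.73125 mL/hr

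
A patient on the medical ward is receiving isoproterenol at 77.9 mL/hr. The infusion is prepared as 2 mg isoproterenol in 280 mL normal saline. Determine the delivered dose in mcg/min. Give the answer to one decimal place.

Concentration = 2 mg ÷ 280 mL = 0.007142857 mg/mL = 7.142857 mcg/mL
Drug rate = 77.9 mL/hr × 7.142857 mcg/mL = 556.4286 mcg/hr
556.4286 mcg/hr ÷ 60 min/hr = 9.27381 mcg/min

9.3 mcg/min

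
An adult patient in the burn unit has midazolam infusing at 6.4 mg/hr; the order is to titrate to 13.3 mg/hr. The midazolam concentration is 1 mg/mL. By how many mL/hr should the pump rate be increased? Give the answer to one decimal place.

At the current dose:
Rate = 6.4 mg/hr ÷ 1 mg/mL = 6.4 mL/hr
At the new dose:
Rate = 13.3 mg/hr ÷ 1 mg/mL = 13.3 mL/hr
Change = 13.3 − 6.4 = 6.9 mL/hr → 6.9 mL/hr increase

6.9 mL/hr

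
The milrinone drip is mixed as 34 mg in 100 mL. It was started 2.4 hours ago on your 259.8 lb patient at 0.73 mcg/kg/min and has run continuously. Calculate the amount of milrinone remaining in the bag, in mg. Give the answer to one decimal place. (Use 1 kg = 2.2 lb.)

Weight = 259.8 lb ÷ 2.2 lb/kg = 118.0909 kg
Dose = 0.73 mcg/kg/min × 118.0909 kg = 86.20636 mcg/min
86.20636 mcg/min × 60 min/hr = 5172.382 mcg/hr
Concentration = 34 mg ÷ 100 mL = 0.34 mg/mL = 340 mcg/mL
Rate = 5172.382 mcg/hr ÷ 340 mcg/mL = 15.21289 mL/hr
Volume infused = 15.21289 mL/hr × 2.4 hr = 36.51093 mL
Volume remaining = 100 − 36.51093 = 63.48907 mL
Drug remaining = 63.48907 mL × 340 mcg/mL = 21586.28 mcg = 21.58628 mg

21.6 mg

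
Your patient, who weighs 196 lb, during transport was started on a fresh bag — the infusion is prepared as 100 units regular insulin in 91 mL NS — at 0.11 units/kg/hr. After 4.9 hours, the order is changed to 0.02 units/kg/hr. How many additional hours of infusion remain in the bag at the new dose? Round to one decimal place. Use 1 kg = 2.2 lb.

29.2 hours

Initial rate:
Weight = 196 lb ÷ 2.2 lb/kg = 89.09091 kg
Dose = 0.11 units/kg/hr × 89.09091 kg = 9.8 units/hr
Concentration = 100 units ÷ 91 mL = 1.098901 units/mL
Rate = 9.8 units/hr ÷ 1.098901 units/mL = 8.918 mL/hr
Volume infused so far = 8.918 mL/hr × 4.9 hr = 43.6982 mL
Volume remaining = 91 − 43.6982 = 47.3018 mL
New rate:
Dose = 0.02 units/kg/hr × 89.09091 kg = 1.781818 units/hr
Rate = 1.781818 units/hr ÷ 1.098901 units/mL = 1.621455 mL/hr
Time remaining = 47.3018 mL ÷ 1.621455 mL/hr = 29.17245 hr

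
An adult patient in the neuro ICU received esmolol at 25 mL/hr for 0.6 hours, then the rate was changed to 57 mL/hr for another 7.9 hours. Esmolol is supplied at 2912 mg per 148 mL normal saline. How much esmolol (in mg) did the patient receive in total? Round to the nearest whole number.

Concentration = 2912 mg ÷ 148 mL = 19.67568 mg/mL
Stage 1: 25 mL/hr × 0.6 hr = 15 mL → 15 mL × 19.67568 mg/mL = 295.1351 mg
Stage 2: 57 mL/hr × 7.9 hr = 450.3 mL → 450.3 mL × 19.67568 mg/mL = 8859.957 mg
Total = 295.1351 + 8859.957 = 9155.092 mg

9155 mg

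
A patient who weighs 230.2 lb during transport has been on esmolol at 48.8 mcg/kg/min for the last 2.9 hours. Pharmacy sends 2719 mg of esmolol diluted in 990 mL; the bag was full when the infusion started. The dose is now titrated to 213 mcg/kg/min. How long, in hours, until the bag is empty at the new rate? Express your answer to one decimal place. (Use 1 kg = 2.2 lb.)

Initial rate:
Weight = 230.2 lb ÷ 2.2 lb/kg = 104.6364 kg
Dose = 48.8 mcg/kg/min × 104.6364 kg = 5106.255 mcg/min
5106.255 mcg/min × 60 min/hr = 306375.3 mcg/hr
Concentration = 2719 mg ÷ 990 mL = 2.746465 mg/mL = 2746.465 mcg/mL
Rate = 306375.3 mcg/hr ÷ 2746.465 mcg/mL = 111.5526 mL/hr
Volume infused so far = 111.5526 mL/hr × 2.9 hr = 323.5025 mL
Volume remaining = 990 − 323.5025 = 666.4975 mL
New rate:
Dose = 213 mcg/kg/min × 104.6364 kg = 22287.55 mcg/min
22287.55 mcg/min × 60 min/hr = 1337253 mcg/hr
Rate = 1337253 mcg/hr ÷ 2746.465 mcg/mL = 486.8997 mL/hr
Time remaining = 666.4975 mL ÷ 486.8997 mL/hr = 1.36886 hr

1.4 hours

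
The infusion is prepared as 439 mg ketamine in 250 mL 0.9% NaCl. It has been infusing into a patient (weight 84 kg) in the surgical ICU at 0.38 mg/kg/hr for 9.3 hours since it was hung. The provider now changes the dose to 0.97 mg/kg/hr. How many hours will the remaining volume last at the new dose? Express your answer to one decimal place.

1.7 hours

Initial rate:
Dose = 0.38 mg/kg/hr × 84 kg = 31.92 mg/hr
Concentration = 439 mg ÷ 250 mL = 1.756 mg/mL
Rate = 31.92 mg/hr ÷ 1.756 mg/mL = 18.17768 mL/hr
Volume infused so far = 18.17768 mL/hr × 9.3 hr = 169.0524 mL
Volume remaining = 250 − 169.0524 = 80.94761 mL
New rate:
Dose = 0.97 mg/kg/hr × 84 kg = 81.48 mg/hr
Rate = 81.48 mg/hr ÷ 1.756 mg/mL = 46.40091 mL/hr
Time remaining = 80.94761 mL ÷ 46.40091 mL/hr = 1.744526 hr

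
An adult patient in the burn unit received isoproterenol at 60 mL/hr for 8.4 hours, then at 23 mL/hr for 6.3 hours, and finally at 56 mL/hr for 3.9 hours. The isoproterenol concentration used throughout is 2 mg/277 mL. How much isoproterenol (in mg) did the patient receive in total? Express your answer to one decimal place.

Concentration = 2 mg ÷ 277 mL = 0.007220217 mg/mL
Stage 1: 60 mL/hr × 8.4 hr = 504 mL → 504 mL × 0.007220217 mg/mL = 3.638989 mg
Stage 2: 23 mL/hr × 6.3 hr = 144.9 mL → 144.9 mL × 0.007220217 mg/mL = 1.046209 mg
Stage 3: 56 mL/hr × 3.9 hr = 218.4 mL → 218.4 mL × 0.007220217 mg/mL = 1.576895 mg
Total = 3.638989 + 1.046209 + 1.576895 = 6.262094 mg

6.3 mg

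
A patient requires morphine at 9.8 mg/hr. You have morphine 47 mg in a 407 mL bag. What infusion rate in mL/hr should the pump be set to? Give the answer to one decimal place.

Concentration = 47 mg ÷ 407 mL = 0.1154791 mg/mL
Rate = 9.8 mg/hr ÷ 0.1154791 mg/mL = 84.86383 mL/hr

84.9 mL/hr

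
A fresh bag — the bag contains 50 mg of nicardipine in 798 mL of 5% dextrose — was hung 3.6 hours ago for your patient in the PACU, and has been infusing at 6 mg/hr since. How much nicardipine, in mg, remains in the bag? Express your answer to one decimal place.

28.4 mg

Concentration = 50 mg ÷ 798 mL = 0.06265664 mg/mL
Rate = 6 mg/hr ÷ 0.06265664 mg/mL = 95.76 mL/hr
Volume infused = 95.76 mL/hr × 3.6 hr = 344.736 mL
Volume remaining = 798 − 344.736 = 453.264 mL
Drug remaining = 453.264 mL × 0.06265664 mg/mL = 28.4 mg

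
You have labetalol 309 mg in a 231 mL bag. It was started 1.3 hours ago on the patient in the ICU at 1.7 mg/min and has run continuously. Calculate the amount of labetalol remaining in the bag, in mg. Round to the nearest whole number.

1.7 mg/min × 60 min/hr = 102 mg/hr
Concentration = 309 mg ÷ 231 mL = 1.337662 mg/mL
Rate = 102 mg/hr ÷ 1.337662 mg/mL = 76.25243 mL/hr
Volume infused = 76.25243 mL/hr × 1.3 hr = 99.12816 mL
Volume remaining = 231 − 99.12816 = 131.8718 mL
Drug remaining = 131.8718 mL × 1.337662 mg/mL = 176.4 mg

176 mg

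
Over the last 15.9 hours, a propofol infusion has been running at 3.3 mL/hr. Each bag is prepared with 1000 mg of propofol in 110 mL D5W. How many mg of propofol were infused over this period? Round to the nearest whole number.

477 mg

Concentration = 1000 mg ÷ 110 mL = 9.090909 mg/mL = 9090.909 mcg/mL
Drug rate = 3.3 mL/hr × 9090.909 mcg/mL = 30000 mcg/hr
Total = 30000 mcg/hr × 15.9 hr = 477000 mcg = 477 mg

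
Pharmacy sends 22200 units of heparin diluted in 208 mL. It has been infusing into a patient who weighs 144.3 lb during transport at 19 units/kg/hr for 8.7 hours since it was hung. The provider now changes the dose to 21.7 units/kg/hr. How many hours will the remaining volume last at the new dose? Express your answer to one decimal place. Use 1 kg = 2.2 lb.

8.0 hours

Initial rate:
Weight = 144.3 lb ÷ 2.2 lb/kg = 65.59091 kg
Dose = 19 units/kg/hr × 65.59091 kg = 1246.227 units/hr
Concentration = 22200 units ÷ 208 mL = 106.7308 units/mL
Rate = 1246.227 units/hr ÷ 106.7308 units/mL = 11.67636 mL/hr
Volume infused so far = 11.67636 mL/hr × 8.7 hr = 101.5844 mL
Volume remaining = 208 − 101.5844 = 106.4156 mL
New rate:
Dose = 21.7 units/kg/hr × 65.59091 kg = 1423.323 units/hr
Rate = 1423.323 units/hr ÷ 106.7308 units/mL = 13.33564 mL/hr
Time remaining = 106.4156 mL ÷ 13.33564 mL/hr = 7.979794 hr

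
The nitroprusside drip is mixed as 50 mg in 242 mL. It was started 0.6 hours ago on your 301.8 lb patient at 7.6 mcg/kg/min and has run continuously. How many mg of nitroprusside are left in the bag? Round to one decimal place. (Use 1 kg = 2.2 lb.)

12.5 mg

Weight = 301.8 lb ÷ 2.2 lb/kg = 137.1818 kg
Dose = 7.6 mcg/kg/min × 137.1818 kg = 1042.582 mcg/min
1042.582 mcg/min × 60 min/hr = 62554.91 mcg/hr
Concentration = 50 mg ÷ 242 mL = 0.2066116 mg/mL = 206.6116 mcg/mL
Rate = 62554.91 mcg/hr ÷ 206.6116 mcg/mL = 302.7658 mL/hr
Volume infused = 302.7658 mL/hr × 0.6 hr = 181.6595 mL
Volume remaining = 242 − 181.6595 = 60.34054 mL
Drug remaining = 60.34054 mL × 206.6116 mcg/mL = 12467.05 mcg = 12.46705 mg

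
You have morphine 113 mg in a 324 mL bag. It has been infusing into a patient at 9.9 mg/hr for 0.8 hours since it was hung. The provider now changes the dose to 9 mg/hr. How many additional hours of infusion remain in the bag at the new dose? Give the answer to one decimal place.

11.7 hours

Initial rate:
Concentration = 113 mg ÷ 324 mL = 0.3487654 mg/mL
Rate = 9.9 mg/hr ÷ 0.3487654 mg/mL = 28.38584 mL/hr
Volume infused so far = 28.38584 mL/hr × 0.8 hr = 22.70867 mL
Volume remaining = 324 − 22.70867 = 301.2913 mL
New rate:
Rate = 9 mg/hr ÷ 0.3487654 mg/mL = 25.80531 mL/hr
Time remaining = 301.2913 mL ÷ 25.80531 mL/hr = 11.67556 hr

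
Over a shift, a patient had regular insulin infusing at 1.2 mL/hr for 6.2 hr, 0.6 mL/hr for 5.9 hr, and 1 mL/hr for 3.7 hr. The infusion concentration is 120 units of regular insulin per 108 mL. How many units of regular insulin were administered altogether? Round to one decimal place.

Concentration = 120 units ÷ 108 mL = 1.111111 units/mL
Stage 1: 1.2 mL/hr × 6.2 hr = 7.44 mL → 7.44 mL × 1.111111 units/mL = 8.266667 units
Stage 2: 0.6 mL/hr × 5.9 hr = 3.54 mL → 3.54 mL × 1.111111 units/mL = 3.933333 units
Stage 3: 1 mL/hr × 3.7 hr = 3.7 mL → 3.7 mL × 1.111111 units/mL = 4.111111 units
Total = 8.266667 + 3.933333 + 4.111111 = 16.31111 units

16.3 units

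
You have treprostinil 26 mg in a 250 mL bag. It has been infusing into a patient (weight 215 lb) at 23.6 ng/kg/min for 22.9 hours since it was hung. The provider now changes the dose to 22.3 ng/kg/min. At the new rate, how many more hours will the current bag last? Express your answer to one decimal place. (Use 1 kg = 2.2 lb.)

Initial rate:
Weight = 215 lb ÷ 2.2 lb/kg = 97.72727 kg
Dose = 23.6 ng/kg/min × 97.72727 kg = 2306.364 ng/min
2306.364 ng/min × 60 min/hr = 138381.8 ng/hr
Concentration = 26 mg ÷ 250 mL = 0.104 mg/mL = 104000 ng/mL
Rate = 138381.8 ng/hr ÷ 104000 ng/mL = 1.330594 mL/hr
Volume infused so far = 1.330594 mL/hr × 22.9 hr = 30.47061 mL
Volume remaining = 250 − 30.47061 = 219.5294 mL
New rate:
Dose = 22.3 ng/kg/min × 97.72727 kg = 2179.318 ng/min
2179.318 ng/min × 60 min/hr = 130759.1 ng/hr
Rate = 130759.1 ng/hr ÷ 104000 ng/mL = 1.257299 mL/hr
Time remaining = 219.5294 mL ÷ 1.257299 mL/hr = 174.604 hr

174.6 hours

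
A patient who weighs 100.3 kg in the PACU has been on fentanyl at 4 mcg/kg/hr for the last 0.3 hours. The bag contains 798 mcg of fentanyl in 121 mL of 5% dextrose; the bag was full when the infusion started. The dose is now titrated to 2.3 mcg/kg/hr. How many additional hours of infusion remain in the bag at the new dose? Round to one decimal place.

2.9 hours

Initial rate:
Dose = 4 mcg/kg/hr × 100.3 kg = 401.2 mcg/hr
Concentration = 798 mcg ÷ 121 mL = 6.595041 mcg/mL
Rate = 401.2 mcg/hr ÷ 6.595041 mcg/mL = 60.83358 mL/hr
Volume infused so far = 60.83358 mL/hr × 0.3 hr = 18.25008 mL
Volume remaining = 121 − 18.25008 = 102.7499 mL
New rate:
Dose = 2.3 mcg/kg/hr × 100.3 kg = 230.69 mcg/hr
Rate = 230.69 mcg/hr ÷ 6.595041 mcg/mL = 34.97931 mL/hr
Time remaining = 102.7499 mL ÷ 34.97931 mL/hr = 2.937449 hr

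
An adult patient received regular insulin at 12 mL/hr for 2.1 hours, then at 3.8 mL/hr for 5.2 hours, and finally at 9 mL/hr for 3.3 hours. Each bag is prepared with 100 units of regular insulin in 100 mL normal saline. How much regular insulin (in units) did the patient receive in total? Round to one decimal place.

74.7 units

Concentration = 100 units ÷ 100 mL = 1 units/mL
Stage 1: 12 mL/hr × 2.1 hr = 25.2 mL → 25.2 mL × 1 units/mL = 25.2 units
Stage 2: 3.8 mL/hr × 5.2 hr = 19.76 mL → 19.76 mL × 1 units/mL = 19.76 units
Stage 3: 9 mL/hr × 3.3 hr = 29.7 mL → 29.7 mL × 1 units/mL = 29.7 units
Total = 25.2 + 19.76 + 29.7 = 74.66 units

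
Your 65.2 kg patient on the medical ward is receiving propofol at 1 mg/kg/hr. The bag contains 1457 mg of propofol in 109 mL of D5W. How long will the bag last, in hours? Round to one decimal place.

Dose = 1 mg/kg/hr × 65.2 kg = 65.2 mg/hr
Concentration = 1457 mg ÷ 109 mL = 13.36697 mg/mL
Rate = 65.2 mg/hr ÷ 13.36697 mg/mL = 4.877694 mL/hr
Duration = 109 mL ÷ 4.877694 mL/hr = 22.34663 hr

22.3 hours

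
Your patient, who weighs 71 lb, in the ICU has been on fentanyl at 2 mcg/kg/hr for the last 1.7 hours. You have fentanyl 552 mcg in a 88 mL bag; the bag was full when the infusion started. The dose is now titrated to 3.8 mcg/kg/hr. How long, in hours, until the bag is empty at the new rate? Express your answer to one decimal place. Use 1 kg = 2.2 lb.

3.6 hours

Initial rate:
Weight = 71 lb ÷ 2.2 lb/kg = 32.27273 kg
Dose = 2 mcg/kg/hr × 32.27273 kg = 64.54545 mcg/hr
Concentration = 552 mcg ÷ 88 mL = 6.272727 mcg/mL
Rate = 64.54545 mcg/hr ÷ 6.272727 mcg/mL = 10.28986 mL/hr
Volume infused so far = 10.28986 mL/hr × 1.7 hr = 17.49275 mL
Volume remaining = 88 − 17.49275 = 70.50725 mL
New rate:
Dose = 3.8 mcg/kg/hr × 32.27273 kg = 122.6364 mcg/hr
Rate = 122.6364 mcg/hr ÷ 6.272727 mcg/mL = 19.55072 mL/hr
Time remaining = 70.50725 mL ÷ 19.55072 mL/hr = 3.606375 hr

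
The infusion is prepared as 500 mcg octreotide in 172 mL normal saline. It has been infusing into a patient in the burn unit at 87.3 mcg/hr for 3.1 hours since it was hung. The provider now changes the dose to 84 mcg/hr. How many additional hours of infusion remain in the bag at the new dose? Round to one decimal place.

2.7 hours

Initial rate:
Concentration = 500 mcg ÷ 172 mL = 2.906977 mcg/mL
Rate = 87.3 mcg/hr ÷ 2.906977 mcg/mL = 30.0312 mL/hr
Volume infused so far = 30.0312 mL/hr × 3.1 hr = 93.09672 mL
Volume remaining = 172 − 93.09672 = 78.90328 mL
New rate:
Rate = 84 mcg/hr ÷ 2.906977 mcg/mL = 28.896 mL/hr
Time remaining = 78.90328 mL ÷ 28.896 mL/hr = 2.730595 hr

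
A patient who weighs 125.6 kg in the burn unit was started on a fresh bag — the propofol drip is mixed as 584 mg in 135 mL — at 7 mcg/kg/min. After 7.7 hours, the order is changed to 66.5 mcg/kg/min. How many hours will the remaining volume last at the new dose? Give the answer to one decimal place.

Initial rate:
Dose = 7 mcg/kg/min × 125.6 kg = 879.2 mcg/min
879.2 mcg/min × 60 min/hr = 52752 mcg/hr
Concentration = 584 mg ÷ 135 mL = 4.325926 mg/mL = 4325.926 mcg/mL
Rate = 52752 mcg/hr ÷ 4325.926 mcg/mL = 12.19438 mL/hr
Volume infused so far = 12.19438 mL/hr × 7.7 hr = 93.89675 mL
Volume remaining = 135 − 93.89675 = 41.10325 mL
New rate:
Dose = 66.5 mcg/kg/min × 125.6 kg = 8352.4 mcg/min
8352.4 mcg/min × 60 min/hr = 501144 mcg/hr
Rate = 501144 mcg/hr ÷ 4325.926 mcg/mL = 115.8466 mL/hr
Time remaining = 41.10325 mL ÷ 115.8466 mL/hr = 0.3548074 hr

0.4 hours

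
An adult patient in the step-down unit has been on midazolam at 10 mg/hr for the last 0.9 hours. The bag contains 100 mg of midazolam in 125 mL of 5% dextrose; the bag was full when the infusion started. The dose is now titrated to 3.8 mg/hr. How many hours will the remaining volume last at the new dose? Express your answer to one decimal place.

Initial rate:
Concentration = 100 mg ÷ 125 mL = 0.8 mg/mL
Rate = 10 mg/hr ÷ 0.8 mg/mL = 12.5 mL/hr
Volume infused so far = 12.5 mL/hr × 0.9 hr = 11.25 mL
Volume remaining = 125 − 11.25 = 113.75 mL
New rate:
Rate = 3.8 mg/hr ÷ 0.8 mg/mL = 4.75 mL/hr
Time remaining = 113.75 mL ÷ 4.75 mL/hr = 23.94737 hr

23.9 hours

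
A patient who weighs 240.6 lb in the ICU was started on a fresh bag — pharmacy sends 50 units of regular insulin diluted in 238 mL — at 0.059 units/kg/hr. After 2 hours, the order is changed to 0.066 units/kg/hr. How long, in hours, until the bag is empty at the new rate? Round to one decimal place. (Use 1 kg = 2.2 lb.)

5.1 hours

Initial rate:
Weight = 240.6 lb ÷ 2.2 lb/kg = 109.3636 kg
Dose = 0.059 units/kg/hr × 109.3636 kg = 6.452455 units/hr
Concentration = 50 units ÷ 238 mL = 0.210084 units/mL
Rate = 6.452455 units/hr ÷ 0.210084 units/mL = 30.71368 mL/hr
Volume infused so far = 30.71368 mL/hr × 2 hr = 61.42737 mL
Volume remaining = 238 − 61.42737 = 176.5726 mL
New rate:
Dose = 0.066 units/kg/hr × 109.3636 kg = 7.218 units/hr
Rate = 7.218 units/hr ÷ 0.210084 units/mL = 34.35768 mL/hr
Time remaining = 176.5726 mL ÷ 34.35768 mL/hr = 5.139248 hr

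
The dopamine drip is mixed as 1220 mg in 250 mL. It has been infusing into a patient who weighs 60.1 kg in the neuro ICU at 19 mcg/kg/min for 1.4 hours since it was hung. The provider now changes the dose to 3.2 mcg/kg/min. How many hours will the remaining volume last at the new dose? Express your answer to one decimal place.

97.4 hours

Initial rate:
Dose = 19 mcg/kg/min × 60.1 kg = 1141.9 mcg/min
1141.9 mcg/min × 60 min/hr = 68514 mcg/hr
Concentration = 1220 mg ÷ 250 mL = 4.88 mg/mL = 4880 mcg/mL
Rate = 68514 mcg/hr ÷ 4880 mcg/mL = 14.03975 mL/hr
Volume infused so far = 14.03975 mL/hr × 1.4 hr = 19.65566 mL
Volume remaining = 250 − 19.65566 = 230.3443 mL
New rate:
Dose = 3.2 mcg/kg/min × 60.1 kg = 192.32 mcg/min
192.32 mcg/min × 60 min/hr = 11539.2 mcg/hr
Rate = 11539.2 mcg/hr ÷ 4880 mcg/mL = 2.36459 mL/hr
Time remaining = 230.3443 mL ÷ 2.36459 mL/hr = 97.41407 hr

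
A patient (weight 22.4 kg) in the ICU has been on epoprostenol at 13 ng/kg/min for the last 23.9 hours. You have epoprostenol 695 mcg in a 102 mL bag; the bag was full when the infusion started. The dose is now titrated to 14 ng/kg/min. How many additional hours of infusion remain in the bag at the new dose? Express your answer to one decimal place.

Initial rate:
Dose = 13 ng/kg/min × 22.4 kg = 291.2 ng/min
291.2 ng/min × 60 min/hr = 17472 ng/hr
Concentration = 695 mcg ÷ 102 mL = 6.813725 mcg/mL = 6813.725 ng/mL
Rate = 17472 ng/hr ÷ 6813.725 ng/mL = 2.564236 mL/hr
Volume infused so far = 2.564236 mL/hr × 23.9 hr = 61.28524 mL
Volume remaining = 102 − 61.28524 = 40.71476 mL
New rate:
Dose = 14 ng/kg/min × 22.4 kg = 313.6 ng/min
313.6 ng/min × 60 min/hr = 18816 ng/hr
Rate = 18816 ng/hr ÷ 6813.725 ng/mL = 2.761485 mL/hr
Time remaining = 40.71476 mL ÷ 2.761485 mL/hr = 14.74379 hr

14.7 hours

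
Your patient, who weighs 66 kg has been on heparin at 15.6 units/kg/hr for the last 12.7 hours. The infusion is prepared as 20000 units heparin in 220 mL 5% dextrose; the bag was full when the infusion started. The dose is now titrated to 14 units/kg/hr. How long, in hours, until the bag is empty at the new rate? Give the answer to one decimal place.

7.5 hours

Initial rate:
Dose = 15.6 units/kg/hr × 66 kg = 1029.6 units/hr
Concentration = 20000 units ÷ 220 mL = 90.90909 units/mL
Rate = 1029.6 units/hr ÷ 90.90909 units/mL = 11.3256 mL/hr
Volume infused so far = 11.3256 mL/hr × 12.7 hr = 143.8351 mL
Volume remaining = 220 − 143.8351 = 76.16488 mL
New rate:
Dose = 14 units/kg/hr × 66 kg = 924 units/hr
Rate = 924 units/hr ÷ 90.90909 units/mL = 10.164 mL/hr
Time remaining = 76.16488 mL ÷ 10.164 mL/hr = 7.493593 hr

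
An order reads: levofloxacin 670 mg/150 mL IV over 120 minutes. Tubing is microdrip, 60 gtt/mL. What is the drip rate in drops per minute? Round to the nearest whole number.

75 gtt/min

150 mL ÷ (120 min) = 1.25 mL/min
1.25 mL/min × 60 gtt/mL = 75 gtt/min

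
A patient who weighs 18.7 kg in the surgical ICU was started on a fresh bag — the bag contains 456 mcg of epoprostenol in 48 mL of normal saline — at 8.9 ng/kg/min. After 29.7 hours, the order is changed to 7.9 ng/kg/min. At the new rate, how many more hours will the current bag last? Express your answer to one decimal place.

Initial rate:
Dose = 8.9 ng/kg/min × 18.7 kg = 166.43 ng/min
166.43 ng/min × 60 min/hr = 9985.8 ng/hr
Concentration = 456 mcg ÷ 48 mL = 9.5 mcg/mL = 9500 ng/mL
Rate = 9985.8 ng/hr ÷ 9500 ng/mL = 1.051137 mL/hr
Volume infused so far = 1.051137 mL/hr × 29.7 hr = 31.21876 mL
Volume remaining = 48 − 31.21876 = 16.78124 mL
New rate:
Dose = 7.9 ng/kg/min × 18.7 kg = 147.73 ng/min
147.73 ng/min × 60 min/hr = 8863.8 ng/hr
Rate = 8863.8 ng/hr ÷ 9500 ng/mL = 0.9330316 mL/hr
Time remaining = 16.78124 mL ÷ 0.9330316 mL/hr = 17.98571 hr

18.0 hours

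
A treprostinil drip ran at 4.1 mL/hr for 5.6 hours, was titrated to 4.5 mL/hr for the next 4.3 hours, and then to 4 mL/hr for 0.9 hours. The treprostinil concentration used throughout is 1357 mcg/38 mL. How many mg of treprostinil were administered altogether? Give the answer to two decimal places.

Concentration = 1357 mcg ÷ 38 mL = 35.71053 mcg/mL
Stage 1: 4.1 mL/hr × 5.6 hr = 22.96 mL → 22.96 mL × 35.71053 mcg/mL = 819.9137 mcg
Stage 2: 4.5 mL/hr × 4.3 hr = 19.35 mL → 19.35 mL × 35.71053 mcg/mL = 690.9987 mcg
Stage 3: 4 mL/hr × 0.9 hr = 3.6 mL → 3.6 mL × 35.71053 mcg/mL = 128.5579 mcg
Total = 819.9137 + 690.9987 + 128.5579 = 1639.47 mcg = 1.63947 mg

1.64 mg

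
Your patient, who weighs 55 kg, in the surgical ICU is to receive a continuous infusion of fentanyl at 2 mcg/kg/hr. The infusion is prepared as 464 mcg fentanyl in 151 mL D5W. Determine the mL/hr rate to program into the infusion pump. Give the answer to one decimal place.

Dose = 2 mcg/kg/hr × 55 kg = 110 mcg/hr
Concentration = 464 mcg ÷ 151 mL = 3.072848 mcg/mL
Rate = 110 mcg/hr ÷ 3.072848 mcg/mL = 35.79741 mL/hr

35.8 mL/hr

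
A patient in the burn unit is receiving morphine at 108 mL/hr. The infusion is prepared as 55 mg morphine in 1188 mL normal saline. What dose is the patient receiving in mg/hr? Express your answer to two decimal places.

5.00 mg/hr

Concentration = 55 mg ÷ 1188 mL = 0.0462963 mg/mL
Drug rate = 108 mL/hr × 0.0462963 mg/mL = 5 mg/hr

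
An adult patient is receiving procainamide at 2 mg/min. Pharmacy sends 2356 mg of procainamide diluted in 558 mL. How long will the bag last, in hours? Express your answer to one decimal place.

2 mg/min × 60 min/hr = 120 mg/hr
Concentration = 2356 mg ÷ 558 mL = 4.222222 mg/mL
Rate = 120 mg/hr ÷ 4.222222 mg/mL = 28.42105 mL/hr
Duration = 558 mL ÷ 28.42105 mL/hr = 19.63333 hr

19.6 hours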